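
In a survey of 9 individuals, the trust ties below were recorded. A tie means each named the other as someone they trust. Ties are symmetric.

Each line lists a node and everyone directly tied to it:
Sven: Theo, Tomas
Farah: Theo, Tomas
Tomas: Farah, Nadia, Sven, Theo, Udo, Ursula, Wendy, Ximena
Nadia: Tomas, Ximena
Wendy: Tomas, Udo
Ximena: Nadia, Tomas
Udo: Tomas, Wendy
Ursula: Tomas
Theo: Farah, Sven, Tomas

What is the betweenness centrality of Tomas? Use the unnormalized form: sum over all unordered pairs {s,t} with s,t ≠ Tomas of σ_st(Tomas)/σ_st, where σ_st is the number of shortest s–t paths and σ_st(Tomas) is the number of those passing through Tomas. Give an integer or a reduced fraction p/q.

47/2

Pairs whose geodesics pass through Tomas — Ursula–Udo: 1; Ursula–Wendy: 1; Ursula–Theo: 1; Ursula–Nadia: 1; Ursula–Farah: 1; Ursula–Sven: 1; Ursula–Ximena: 1; Udo–Theo: 1; Udo–Nadia: 1; Udo–Farah: 1; Udo–Sven: 1; Udo–Ximena: 1; Wendy–Theo: 1; Wendy–Nadia: 1 … (+10 more pairs).
All other pairs contribute 0.
Summing the contributions gives betweenness(Tomas) = 47/2.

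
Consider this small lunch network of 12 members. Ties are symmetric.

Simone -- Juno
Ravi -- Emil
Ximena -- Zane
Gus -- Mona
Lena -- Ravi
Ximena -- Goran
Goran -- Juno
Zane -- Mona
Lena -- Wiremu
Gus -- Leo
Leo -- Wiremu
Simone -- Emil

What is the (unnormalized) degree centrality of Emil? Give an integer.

Emil is directly tied to Ravi and Simone. That is 2 neighbors, so the degree of Emil is 2.

2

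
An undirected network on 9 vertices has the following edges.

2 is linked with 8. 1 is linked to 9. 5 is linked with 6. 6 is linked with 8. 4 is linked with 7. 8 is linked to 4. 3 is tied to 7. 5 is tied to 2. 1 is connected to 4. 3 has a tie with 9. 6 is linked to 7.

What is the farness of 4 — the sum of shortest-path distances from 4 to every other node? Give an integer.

14

Distances from 4: 1:1, 2:2, 3:2, 5:3, 6:2, 7:1, 8:1, 9:2.
Sum = 1 + 2 + 2 + 3 + 2 + 1 + 1 + 2 = 14.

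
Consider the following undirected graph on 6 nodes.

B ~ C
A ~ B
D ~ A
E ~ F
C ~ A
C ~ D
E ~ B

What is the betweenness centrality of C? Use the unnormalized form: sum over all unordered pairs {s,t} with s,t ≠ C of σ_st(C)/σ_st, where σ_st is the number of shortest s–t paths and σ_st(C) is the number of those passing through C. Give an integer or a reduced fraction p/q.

3/2

Pairs whose geodesics pass through C — B–D: 1/2; F–D: 1/2; D–E: 1/2.
All other pairs contribute 0.
Summing the contributions gives betweenness(C) = 3/2.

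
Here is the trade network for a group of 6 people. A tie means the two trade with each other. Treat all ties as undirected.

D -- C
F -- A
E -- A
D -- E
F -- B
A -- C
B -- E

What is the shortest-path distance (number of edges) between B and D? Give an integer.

One shortest route is B – E – D, which uses 2 edges, and B and D are not directly tied, so nothing shorter exists. So d(B,D) = 2.

2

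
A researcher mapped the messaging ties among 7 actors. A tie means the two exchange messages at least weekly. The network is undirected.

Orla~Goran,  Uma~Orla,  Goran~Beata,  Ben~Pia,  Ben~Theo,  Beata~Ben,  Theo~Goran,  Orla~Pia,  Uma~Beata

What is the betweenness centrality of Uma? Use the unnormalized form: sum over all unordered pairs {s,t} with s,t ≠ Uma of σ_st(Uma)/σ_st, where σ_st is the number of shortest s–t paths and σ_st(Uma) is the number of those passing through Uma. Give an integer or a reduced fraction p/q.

Pairs whose geodesics pass through Uma — Beata–Orla: 1/2.
All other pairs contribute 0.
Summing the contributions gives betweenness(Uma) = 1/2.

1/2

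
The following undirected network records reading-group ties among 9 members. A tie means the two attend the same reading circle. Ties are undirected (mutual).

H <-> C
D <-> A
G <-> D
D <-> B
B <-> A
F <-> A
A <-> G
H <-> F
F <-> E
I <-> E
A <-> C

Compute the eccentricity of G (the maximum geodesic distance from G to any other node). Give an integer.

Distances from G: A:1, B:2, C:2, D:1, E:3, F:2, H:3, I:4.
The largest is 4 (to I), so the eccentricity of G is 4.

4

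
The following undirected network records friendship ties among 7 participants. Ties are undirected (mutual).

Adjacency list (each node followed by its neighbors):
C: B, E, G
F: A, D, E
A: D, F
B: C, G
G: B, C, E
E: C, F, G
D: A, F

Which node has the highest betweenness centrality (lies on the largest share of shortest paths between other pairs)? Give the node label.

E

Unnormalized betweenness of each node: A:0, B:0, C:2, D:0, E:9, F:8, G:2.
E has the largest value, 9, making it the main broker — the node through which the most shortest paths run.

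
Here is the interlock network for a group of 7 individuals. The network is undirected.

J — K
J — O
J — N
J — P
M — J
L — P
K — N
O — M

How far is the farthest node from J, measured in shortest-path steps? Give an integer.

2

Distances from J: K:1, L:2, M:1, N:1, O:1, P:1.
The largest is 2 (to L), so the eccentricity of J is 2.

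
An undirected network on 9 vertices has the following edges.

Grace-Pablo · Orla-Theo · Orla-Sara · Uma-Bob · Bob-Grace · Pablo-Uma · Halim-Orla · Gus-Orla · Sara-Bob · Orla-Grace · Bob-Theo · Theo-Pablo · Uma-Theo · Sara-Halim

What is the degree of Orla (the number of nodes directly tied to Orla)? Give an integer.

5

Orla is directly tied to Grace, Gus, Halim, Sara, and Theo. That is 5 neighbors, so the degree of Orla is 5.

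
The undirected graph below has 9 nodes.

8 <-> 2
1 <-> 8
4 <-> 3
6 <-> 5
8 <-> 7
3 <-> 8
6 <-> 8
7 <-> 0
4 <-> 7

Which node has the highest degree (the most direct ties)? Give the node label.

8

Degrees — 0:1, 1:1, 2:1, 3:2, 4:2, 5:1, 6:2, 7:3, 8:5.
The maximum is 5, attained only by 8.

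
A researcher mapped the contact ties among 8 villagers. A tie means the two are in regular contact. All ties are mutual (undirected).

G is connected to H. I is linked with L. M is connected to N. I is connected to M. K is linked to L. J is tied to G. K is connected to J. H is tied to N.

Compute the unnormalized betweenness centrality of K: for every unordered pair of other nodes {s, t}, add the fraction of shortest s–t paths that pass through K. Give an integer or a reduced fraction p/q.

9/2

Pairs whose geodesics pass through K — J–M: 1/2; J–I: 1; J–L: 1; G–I: 1/2; G–L: 1; H–L: 1/2.
All other pairs contribute 0.
Summing the contributions gives betweenness(K) = 9/2.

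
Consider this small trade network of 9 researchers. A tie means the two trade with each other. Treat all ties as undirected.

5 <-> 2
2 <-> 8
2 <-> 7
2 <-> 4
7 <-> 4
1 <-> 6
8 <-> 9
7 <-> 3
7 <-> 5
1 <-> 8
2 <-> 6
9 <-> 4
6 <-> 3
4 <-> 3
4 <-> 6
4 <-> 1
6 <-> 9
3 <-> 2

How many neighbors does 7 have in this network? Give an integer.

4

7 is directly tied to 2, 3, 4, and 5. That is 4 neighbors, so the degree of 7 is 4.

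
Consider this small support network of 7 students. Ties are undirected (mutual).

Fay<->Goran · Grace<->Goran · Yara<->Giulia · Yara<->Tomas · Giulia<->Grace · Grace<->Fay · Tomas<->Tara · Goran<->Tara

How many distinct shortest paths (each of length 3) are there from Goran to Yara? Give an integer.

2

The shortest distance is 3. The length-3 paths are: Goran–Grace–Giulia–Yara; Goran–Tara–Tomas–Yara.
That gives 2 distinct shortest paths.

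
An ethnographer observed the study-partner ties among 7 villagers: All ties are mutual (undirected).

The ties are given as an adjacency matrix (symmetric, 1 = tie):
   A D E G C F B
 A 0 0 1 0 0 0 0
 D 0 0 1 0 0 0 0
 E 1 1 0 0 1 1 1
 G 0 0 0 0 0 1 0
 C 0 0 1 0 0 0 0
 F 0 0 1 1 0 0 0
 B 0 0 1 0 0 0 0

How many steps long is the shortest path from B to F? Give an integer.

One shortest route is B – E – F, which uses 2 edges, and B and F are not directly tied, so nothing shorter exists. So d(B,F) = 2.

2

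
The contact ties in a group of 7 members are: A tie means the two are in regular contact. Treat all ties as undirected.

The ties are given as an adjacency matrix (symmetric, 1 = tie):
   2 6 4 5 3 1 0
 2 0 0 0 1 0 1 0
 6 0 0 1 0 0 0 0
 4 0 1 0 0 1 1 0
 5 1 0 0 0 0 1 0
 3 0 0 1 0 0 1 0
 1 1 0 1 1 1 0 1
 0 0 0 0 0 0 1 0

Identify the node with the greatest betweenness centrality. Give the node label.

Unnormalized betweenness of each node: 0:0, 1:11, 2:0, 3:0, 4:5, 5:0, 6:0.
1 has the largest value, 11, making it the main broker — the node through which the most shortest paths run.

1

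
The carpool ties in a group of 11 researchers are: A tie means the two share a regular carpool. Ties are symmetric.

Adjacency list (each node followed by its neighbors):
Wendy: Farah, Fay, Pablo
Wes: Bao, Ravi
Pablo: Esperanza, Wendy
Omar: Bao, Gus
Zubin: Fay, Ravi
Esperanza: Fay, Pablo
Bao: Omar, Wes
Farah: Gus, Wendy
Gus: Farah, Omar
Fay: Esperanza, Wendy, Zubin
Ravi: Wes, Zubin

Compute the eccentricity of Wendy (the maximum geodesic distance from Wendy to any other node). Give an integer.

Distances from Wendy: Bao:4, Esperanza:2, Farah:1, Fay:1, Gus:2, Omar:3, Pablo:1, Ravi:3, Wes:4, Zubin:2.
The largest is 4 (to Wes and Bao), so the eccentricity of Wendy is 4.

4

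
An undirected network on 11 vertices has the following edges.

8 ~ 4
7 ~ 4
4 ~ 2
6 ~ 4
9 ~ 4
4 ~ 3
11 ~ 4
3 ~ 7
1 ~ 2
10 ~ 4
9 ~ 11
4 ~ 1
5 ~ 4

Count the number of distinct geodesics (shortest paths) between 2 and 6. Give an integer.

The shortest distance is 2, and the only length-2 path is 2–4–6. So there is exactly 1 shortest path.

1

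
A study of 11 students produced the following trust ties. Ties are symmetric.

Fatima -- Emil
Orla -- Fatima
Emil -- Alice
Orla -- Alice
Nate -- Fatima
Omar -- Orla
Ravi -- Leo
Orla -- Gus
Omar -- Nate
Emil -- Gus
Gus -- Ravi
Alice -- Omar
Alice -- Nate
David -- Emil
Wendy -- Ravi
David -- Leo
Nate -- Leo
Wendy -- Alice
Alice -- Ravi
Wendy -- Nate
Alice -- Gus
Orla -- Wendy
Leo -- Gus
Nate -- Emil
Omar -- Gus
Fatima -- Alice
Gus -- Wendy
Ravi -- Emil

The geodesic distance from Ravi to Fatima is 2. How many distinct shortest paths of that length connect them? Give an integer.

The shortest distance is 2. The length-2 paths are: Ravi–Alice–Fatima; Ravi–Emil–Fatima.
That gives 2 distinct shortest paths.

2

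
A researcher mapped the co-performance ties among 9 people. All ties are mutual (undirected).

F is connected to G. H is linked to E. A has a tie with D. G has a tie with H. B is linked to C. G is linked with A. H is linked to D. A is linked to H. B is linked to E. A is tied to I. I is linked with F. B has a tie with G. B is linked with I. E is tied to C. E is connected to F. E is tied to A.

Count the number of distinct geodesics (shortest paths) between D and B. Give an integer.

5

The shortest distance is 3. The length-3 paths are: D–A–I–B; D–A–E–B; D–H–E–B; D–H–G–B; D–A–G–B.
That gives 5 distinct shortest paths.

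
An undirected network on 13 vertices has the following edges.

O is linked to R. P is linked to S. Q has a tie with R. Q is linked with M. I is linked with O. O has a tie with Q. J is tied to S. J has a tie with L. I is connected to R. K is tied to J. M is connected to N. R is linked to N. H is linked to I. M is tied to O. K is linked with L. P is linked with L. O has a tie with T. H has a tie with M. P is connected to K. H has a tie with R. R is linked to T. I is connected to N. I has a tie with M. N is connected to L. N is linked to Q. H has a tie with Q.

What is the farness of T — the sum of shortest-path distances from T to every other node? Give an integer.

Distances from T: H:2, I:2, J:4, K:4, L:3, M:2, N:2, O:1, P:4, Q:2, R:1, S:5.
Sum = 2 + 2 + 4 + 4 + 3 + 2 + 2 + 1 + 4 + 2 + 1 + 5 = 32.

32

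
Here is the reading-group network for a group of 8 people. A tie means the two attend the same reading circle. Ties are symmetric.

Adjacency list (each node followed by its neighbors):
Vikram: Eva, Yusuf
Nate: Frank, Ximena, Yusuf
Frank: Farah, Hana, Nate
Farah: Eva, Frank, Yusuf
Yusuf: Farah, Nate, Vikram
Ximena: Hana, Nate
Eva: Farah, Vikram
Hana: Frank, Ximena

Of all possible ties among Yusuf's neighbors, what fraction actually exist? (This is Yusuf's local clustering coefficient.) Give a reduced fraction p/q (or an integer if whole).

0

Yusuf's neighbors: Farah, Nate, and Vikram (k = 3).
Possible neighbor pairs: C(3,2) = 3. Edges among them: none → e = 0.
Clustering(Yusuf) = 0/3 = 0.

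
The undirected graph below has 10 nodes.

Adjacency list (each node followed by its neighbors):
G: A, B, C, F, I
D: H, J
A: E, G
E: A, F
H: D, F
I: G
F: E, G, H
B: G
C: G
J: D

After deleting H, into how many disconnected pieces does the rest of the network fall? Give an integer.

2

Without H, the remaining ties split the others into: {A, B, C, E, F, G, I}; {D, J}.
That's 2 separate components.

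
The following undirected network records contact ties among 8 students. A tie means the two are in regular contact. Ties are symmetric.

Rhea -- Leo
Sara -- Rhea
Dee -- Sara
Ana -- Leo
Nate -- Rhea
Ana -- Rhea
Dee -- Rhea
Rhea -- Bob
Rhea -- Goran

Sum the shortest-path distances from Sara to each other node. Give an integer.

Distances from Sara: Ana:2, Bob:2, Dee:1, Goran:2, Leo:2, Nate:2, Rhea:1.
Sum = 2 + 2 + 1 + 2 + 2 + 2 + 1 = 12.

12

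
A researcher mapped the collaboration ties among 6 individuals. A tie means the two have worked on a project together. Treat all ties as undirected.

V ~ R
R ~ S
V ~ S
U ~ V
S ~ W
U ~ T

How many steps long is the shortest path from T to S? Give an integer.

One shortest route is T – U – V – S, which uses 3 edges, and at distance 2 from T we only reach {V}, which does not include S. So d(T,S) = 3.

3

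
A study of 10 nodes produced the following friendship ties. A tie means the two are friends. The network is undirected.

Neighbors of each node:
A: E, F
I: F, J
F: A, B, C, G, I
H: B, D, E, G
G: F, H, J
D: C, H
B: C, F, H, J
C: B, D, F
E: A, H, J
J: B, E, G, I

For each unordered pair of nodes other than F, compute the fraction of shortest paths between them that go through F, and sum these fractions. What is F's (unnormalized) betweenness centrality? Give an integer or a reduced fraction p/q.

569/60

Pairs whose geodesics pass through F — H–I: 2/5; E–C: 1/4; C–G: 1; C–A: 1; C–I: 1; G–A: 1; G–B: 1/3; G–I: 1/2; A–D: 1/2; A–B: 1; A–I: 1; D–I: 1; B–I: 1/2.
All other pairs contribute 0.
Summing the contributions gives betweenness(F) = 569/60.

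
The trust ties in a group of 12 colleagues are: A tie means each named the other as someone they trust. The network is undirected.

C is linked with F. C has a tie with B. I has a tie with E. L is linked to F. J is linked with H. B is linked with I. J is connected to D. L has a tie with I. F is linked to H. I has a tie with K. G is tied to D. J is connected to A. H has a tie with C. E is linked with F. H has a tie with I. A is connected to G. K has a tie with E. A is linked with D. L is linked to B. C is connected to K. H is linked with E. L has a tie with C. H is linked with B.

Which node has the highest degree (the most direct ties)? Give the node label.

Degrees — A:3, B:4, C:5, D:3, E:4, F:4, G:2, H:6, I:5, J:3, K:3, L:4.
The maximum is 6, attained only by H.

H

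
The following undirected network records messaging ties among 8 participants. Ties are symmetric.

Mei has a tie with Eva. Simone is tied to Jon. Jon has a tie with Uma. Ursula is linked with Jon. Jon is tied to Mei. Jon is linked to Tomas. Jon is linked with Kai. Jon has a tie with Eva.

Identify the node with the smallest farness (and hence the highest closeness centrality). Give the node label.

Jon

Farness (sum of distances to all others) for each node — Eva:12, Jon:7, Kai:13, Mei:12, Simone:13, Tomas:13, Uma:13, Ursula:13.
The smallest farness is 7, for Jon, so Jon has the highest closeness.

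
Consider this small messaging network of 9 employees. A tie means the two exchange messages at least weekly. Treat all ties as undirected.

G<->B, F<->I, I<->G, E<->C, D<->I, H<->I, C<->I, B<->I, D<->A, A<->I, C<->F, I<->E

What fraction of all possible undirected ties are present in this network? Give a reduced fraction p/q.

There are 12 edges and 9 nodes, so the maximum possible is C(9,2) = 36.
Density = 12/36 = 1/3.

1/3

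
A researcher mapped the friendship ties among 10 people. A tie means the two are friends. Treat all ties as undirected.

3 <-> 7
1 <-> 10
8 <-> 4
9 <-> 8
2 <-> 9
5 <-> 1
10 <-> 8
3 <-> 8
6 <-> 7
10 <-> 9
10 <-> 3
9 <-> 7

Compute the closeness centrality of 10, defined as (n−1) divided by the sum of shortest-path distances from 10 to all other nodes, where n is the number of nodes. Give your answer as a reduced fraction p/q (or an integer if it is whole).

3/5

Distances from 10: 1:1, 2:2, 3:1, 4:2, 5:2, 6:3, 7:2, 8:1, 9:1. Sum = 15.
n = 10, so closeness = 9/15 = 3/5.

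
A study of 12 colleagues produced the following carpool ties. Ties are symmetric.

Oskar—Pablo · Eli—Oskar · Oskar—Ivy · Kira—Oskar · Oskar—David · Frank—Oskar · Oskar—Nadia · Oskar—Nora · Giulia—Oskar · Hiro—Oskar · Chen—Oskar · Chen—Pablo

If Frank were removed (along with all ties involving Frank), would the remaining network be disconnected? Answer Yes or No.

No

Even without Frank, every remaining node can still reach every other (the residual graph is connected), so Frank is not a cut vertex.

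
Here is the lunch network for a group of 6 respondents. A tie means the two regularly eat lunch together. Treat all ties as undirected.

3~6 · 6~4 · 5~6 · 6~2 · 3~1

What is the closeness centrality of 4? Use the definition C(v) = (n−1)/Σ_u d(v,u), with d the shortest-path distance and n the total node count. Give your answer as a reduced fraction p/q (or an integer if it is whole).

Distances from 4: 1:3, 2:2, 3:2, 5:2, 6:1. Sum = 10.
n = 6, so closeness = 5/10 = 1/2.

1/2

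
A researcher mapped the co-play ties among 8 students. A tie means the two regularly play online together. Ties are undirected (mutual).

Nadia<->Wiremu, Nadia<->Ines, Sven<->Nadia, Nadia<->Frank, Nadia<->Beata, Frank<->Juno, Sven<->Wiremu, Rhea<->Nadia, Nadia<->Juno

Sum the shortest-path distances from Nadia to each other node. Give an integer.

7

Distances from Nadia: Beata:1, Frank:1, Ines:1, Juno:1, Rhea:1, Sven:1, Wiremu:1.
Sum = 1 + 1 + 1 + 1 + 1 + 1 + 1 = 7.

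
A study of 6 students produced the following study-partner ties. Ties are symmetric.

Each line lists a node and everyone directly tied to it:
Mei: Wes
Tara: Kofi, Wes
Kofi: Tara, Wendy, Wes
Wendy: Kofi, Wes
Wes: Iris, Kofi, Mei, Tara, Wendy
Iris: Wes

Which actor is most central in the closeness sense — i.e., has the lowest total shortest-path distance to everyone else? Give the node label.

Wes

Farness (sum of distances to all others) for each node — Iris:9, Kofi:7, Mei:9, Tara:8, Wendy:8, Wes:5.
The smallest farness is 5, for Wes, so Wes has the highest closeness.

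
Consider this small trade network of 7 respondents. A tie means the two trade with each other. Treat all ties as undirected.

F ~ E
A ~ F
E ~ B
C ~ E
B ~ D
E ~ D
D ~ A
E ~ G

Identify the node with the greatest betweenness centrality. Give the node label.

E

Unnormalized betweenness of each node: A:1/2, B:0, C:0, D:5/2, E:21/2, F:3/2, G:0.
E has the largest value, 21/2, making it the main broker — the node through which the most shortest paths run.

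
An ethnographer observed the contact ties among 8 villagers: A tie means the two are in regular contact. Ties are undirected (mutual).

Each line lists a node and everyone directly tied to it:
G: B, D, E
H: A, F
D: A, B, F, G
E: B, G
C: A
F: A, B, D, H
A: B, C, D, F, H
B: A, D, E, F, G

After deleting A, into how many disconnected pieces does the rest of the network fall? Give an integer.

Without A, the remaining ties split the others into: {B, D, E, F, G, H}; {C}.
That's 2 separate components.

2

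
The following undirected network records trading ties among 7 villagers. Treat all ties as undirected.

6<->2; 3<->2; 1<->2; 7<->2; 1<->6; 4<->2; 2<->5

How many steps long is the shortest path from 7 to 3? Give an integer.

2

One shortest route is 7 – 2 – 3, which uses 2 edges, and 7 and 3 are not directly tied, so nothing shorter exists. So d(7,3) = 2.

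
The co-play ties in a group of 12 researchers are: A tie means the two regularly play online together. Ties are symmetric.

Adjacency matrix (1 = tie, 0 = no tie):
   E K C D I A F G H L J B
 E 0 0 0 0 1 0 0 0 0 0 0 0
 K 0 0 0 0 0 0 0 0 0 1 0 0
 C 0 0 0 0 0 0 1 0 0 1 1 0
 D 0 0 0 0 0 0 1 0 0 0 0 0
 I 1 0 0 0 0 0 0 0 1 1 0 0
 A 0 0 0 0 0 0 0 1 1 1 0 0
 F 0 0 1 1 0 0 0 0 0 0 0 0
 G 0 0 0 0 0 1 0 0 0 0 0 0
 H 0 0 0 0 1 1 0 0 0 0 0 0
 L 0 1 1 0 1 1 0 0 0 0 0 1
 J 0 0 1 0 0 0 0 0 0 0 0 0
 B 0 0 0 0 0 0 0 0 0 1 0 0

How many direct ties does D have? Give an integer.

D is directly tied to F. That is 1 neighbor, so the degree of D is 1.

1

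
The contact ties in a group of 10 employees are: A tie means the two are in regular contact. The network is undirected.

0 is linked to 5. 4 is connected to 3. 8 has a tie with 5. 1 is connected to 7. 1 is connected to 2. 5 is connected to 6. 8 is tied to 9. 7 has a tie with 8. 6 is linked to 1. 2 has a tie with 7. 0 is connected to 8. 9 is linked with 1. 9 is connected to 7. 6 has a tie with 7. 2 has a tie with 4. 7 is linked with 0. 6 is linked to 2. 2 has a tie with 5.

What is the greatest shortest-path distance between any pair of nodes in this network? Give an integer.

4

Eccentricity of each node (its greatest distance to any other): 0:4, 1:3, 2:2, 3:4, 4:3, 5:3, 6:3, 7:3, 8:4, 9:4.
The maximum eccentricity is 4, realized for instance by the pair 8–3 via 8 – 7 – 2 – 4 – 3. So the diameter is 4.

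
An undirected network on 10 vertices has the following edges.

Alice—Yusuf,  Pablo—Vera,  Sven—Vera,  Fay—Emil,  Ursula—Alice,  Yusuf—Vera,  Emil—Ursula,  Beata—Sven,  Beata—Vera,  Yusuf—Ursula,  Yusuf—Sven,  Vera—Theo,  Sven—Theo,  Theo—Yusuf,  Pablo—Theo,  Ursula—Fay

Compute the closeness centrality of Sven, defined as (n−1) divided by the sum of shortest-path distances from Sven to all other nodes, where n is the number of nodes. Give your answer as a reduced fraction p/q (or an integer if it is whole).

9/16

Distances from Sven: Alice:2, Beata:1, Emil:3, Fay:3, Pablo:2, Theo:1, Ursula:2, Vera:1, Yusuf:1. Sum = 16.
n = 10, so closeness = 9/16.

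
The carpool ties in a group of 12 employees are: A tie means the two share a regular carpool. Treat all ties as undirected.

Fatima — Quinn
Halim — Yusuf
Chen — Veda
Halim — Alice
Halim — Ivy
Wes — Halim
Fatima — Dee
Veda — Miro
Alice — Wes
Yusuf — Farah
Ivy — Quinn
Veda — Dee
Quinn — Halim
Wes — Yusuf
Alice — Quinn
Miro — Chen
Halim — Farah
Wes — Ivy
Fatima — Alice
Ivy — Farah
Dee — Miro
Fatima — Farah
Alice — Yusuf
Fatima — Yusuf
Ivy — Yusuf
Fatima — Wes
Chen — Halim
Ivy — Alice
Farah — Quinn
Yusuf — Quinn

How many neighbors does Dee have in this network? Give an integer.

3

Dee is directly tied to Fatima, Miro, and Veda. That is 3 neighbors, so the degree of Dee is 3.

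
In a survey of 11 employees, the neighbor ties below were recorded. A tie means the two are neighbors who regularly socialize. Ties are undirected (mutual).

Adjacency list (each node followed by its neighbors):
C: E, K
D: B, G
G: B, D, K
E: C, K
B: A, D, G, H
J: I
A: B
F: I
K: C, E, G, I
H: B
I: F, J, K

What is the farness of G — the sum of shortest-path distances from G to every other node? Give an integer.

Distances from G: A:2, B:1, C:2, D:1, E:2, F:3, H:2, I:2, J:3, K:1.
Sum = 2 + 1 + 2 + 1 + 2 + 3 + 2 + 2 + 3 + 1 = 19.

19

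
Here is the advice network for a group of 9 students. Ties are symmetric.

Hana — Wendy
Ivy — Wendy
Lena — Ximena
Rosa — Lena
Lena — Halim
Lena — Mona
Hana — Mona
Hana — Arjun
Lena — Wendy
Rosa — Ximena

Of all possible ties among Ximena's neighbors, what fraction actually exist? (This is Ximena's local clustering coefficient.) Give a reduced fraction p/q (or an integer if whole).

1

Ximena's neighbors: Lena and Rosa (k = 2).
Possible neighbor pairs: C(2,2) = 1. Edges among them: Lena–Rosa → e = 1.
Clustering(Ximena) = 1/1.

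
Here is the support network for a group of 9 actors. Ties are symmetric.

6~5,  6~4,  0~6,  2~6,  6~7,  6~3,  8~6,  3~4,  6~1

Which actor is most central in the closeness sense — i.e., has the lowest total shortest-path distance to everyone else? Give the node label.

6

Farness (sum of distances to all others) for each node — 0:15, 1:15, 2:15, 3:14, 4:14, 5:15, 6:8, 7:15, 8:15.
The smallest farness is 8, for 6, so 6 has the highest closeness.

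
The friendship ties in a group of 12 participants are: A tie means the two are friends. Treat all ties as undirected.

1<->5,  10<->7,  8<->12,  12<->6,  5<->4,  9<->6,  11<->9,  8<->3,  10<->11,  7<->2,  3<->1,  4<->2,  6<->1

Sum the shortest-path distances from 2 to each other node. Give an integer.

34

Distances from 2: 1:3, 3:4, 4:1, 5:2, 6:4, 7:1, 8:5, 9:4, 10:2, 11:3, 12:5.
Sum = 3 + 4 + 1 + 2 + 4 + 1 + 5 + 4 + 2 + 3 + 5 = 34.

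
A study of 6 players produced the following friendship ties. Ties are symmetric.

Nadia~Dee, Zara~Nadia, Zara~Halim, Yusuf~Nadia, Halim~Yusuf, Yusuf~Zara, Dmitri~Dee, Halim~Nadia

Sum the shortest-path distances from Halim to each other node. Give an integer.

8

Distances from Halim: Dee:2, Dmitri:3, Nadia:1, Yusuf:1, Zara:1.
Sum = 2 + 3 + 1 + 1 + 1 = 8.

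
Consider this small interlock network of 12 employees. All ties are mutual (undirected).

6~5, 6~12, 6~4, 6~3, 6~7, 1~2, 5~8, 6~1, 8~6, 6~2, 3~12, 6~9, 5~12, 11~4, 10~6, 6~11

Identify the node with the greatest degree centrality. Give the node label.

Degrees — 1:2, 2:2, 3:2, 4:2, 5:3, 6:11, 7:1, 8:2, 9:1, 10:1, 11:2, 12:3.
The maximum is 11, attained only by 6.

6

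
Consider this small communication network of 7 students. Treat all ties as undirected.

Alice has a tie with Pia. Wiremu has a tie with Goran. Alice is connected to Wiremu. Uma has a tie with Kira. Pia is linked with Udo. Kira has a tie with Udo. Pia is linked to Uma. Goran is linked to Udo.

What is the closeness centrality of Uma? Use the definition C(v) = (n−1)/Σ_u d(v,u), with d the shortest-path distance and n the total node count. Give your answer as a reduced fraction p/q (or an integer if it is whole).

1/2

Distances from Uma: Alice:2, Goran:3, Kira:1, Pia:1, Udo:2, Wiremu:3. Sum = 12.
n = 7, so closeness = 6/12 = 1/2.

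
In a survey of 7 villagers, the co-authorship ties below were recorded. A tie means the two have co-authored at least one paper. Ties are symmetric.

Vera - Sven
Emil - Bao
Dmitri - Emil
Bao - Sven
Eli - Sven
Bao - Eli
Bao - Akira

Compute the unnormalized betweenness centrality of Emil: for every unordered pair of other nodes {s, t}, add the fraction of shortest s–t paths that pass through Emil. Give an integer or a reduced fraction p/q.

Pairs whose geodesics pass through Emil — Akira–Dmitri: 1; Bao–Dmitri: 1; Vera–Dmitri: 1; Sven–Dmitri: 1; Dmitri–Eli: 1.
All other pairs contribute 0.
Summing the contributions gives betweenness(Emil) = 5.

5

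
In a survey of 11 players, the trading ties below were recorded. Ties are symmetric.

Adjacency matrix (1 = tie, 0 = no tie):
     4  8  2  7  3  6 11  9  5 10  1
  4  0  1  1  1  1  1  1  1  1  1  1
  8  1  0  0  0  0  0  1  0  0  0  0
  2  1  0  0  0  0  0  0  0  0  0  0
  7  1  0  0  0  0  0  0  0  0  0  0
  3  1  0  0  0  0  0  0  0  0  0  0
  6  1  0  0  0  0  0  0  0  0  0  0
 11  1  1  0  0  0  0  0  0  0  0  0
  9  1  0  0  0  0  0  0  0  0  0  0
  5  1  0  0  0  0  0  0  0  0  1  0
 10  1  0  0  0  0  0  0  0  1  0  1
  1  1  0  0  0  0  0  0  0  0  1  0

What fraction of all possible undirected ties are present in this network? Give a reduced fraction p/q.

13/55

There are 13 edges and 11 nodes, so the maximum possible is C(11,2) = 55.
Density = 13/55.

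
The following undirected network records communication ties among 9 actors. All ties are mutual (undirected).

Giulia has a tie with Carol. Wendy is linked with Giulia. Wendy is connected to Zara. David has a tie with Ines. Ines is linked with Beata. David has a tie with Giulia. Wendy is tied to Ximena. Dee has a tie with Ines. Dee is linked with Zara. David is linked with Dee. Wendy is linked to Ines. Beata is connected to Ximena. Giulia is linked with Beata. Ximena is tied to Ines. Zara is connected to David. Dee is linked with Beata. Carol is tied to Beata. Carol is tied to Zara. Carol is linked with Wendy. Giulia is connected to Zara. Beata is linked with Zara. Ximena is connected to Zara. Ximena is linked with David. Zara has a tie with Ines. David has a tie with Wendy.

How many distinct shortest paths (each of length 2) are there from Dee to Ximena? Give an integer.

The shortest distance is 2. The length-2 paths are: Dee–David–Ximena; Dee–Beata–Ximena; Dee–Zara–Ximena; Dee–Ines–Ximena.
That gives 4 distinct shortest paths.

4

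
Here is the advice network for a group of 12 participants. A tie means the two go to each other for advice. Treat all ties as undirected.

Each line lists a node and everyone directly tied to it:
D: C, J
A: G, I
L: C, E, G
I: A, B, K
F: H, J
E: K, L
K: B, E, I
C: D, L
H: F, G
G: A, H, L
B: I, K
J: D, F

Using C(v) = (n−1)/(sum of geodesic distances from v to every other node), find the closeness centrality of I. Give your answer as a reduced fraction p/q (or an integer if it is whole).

11/31

Distances from I: A:1, B:1, C:4, D:5, E:2, F:4, G:2, H:3, J:5, K:1, L:3. Sum = 31.
n = 12, so closeness = 11/31.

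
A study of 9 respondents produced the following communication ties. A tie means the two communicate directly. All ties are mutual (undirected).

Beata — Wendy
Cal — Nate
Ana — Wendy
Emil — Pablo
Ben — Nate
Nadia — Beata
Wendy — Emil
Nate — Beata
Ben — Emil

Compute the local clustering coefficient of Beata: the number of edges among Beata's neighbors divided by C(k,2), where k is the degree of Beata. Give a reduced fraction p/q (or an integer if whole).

0

Beata's neighbors: Nadia, Nate, and Wendy (k = 3).
Possible neighbor pairs: C(3,2) = 3. Edges among them: none → e = 0.
Clustering(Beata) = 0/3 = 0.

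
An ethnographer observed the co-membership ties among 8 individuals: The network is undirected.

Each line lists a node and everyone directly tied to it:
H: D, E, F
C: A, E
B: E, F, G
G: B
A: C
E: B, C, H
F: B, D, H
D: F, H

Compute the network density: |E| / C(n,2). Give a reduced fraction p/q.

There are 9 edges and 8 nodes, so the maximum possible is C(8,2) = 28.
Density = 9/28.

9/28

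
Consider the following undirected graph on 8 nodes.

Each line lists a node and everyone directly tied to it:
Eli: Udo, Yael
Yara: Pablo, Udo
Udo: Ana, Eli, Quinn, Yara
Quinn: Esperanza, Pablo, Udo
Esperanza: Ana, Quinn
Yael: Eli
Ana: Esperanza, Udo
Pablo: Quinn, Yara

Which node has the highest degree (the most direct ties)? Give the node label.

Degrees — Ana:2, Eli:2, Esperanza:2, Pablo:2, Quinn:3, Udo:4, Yael:1, Yara:2.
The maximum is 4, attained only by Udo.

Udo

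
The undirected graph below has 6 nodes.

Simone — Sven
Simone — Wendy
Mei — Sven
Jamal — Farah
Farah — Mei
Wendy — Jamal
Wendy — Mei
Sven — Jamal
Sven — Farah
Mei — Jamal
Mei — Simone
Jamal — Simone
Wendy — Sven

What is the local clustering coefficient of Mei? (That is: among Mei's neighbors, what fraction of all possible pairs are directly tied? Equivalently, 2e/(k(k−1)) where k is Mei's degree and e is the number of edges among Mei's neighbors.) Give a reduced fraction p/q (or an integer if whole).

4/5

Mei's neighbors: Farah, Jamal, Simone, Sven, and Wendy (k = 5).
Possible neighbor pairs: C(5,2) = 10. Edges among them: Farah–Jamal, Farah–Sven, Jamal–Simone, Jamal–Sven, Jamal–Wendy, Simone–Sven, Simone–Wendy, Sven–Wendy → e = 8.
Clustering(Mei) = 8/10 = 4/5.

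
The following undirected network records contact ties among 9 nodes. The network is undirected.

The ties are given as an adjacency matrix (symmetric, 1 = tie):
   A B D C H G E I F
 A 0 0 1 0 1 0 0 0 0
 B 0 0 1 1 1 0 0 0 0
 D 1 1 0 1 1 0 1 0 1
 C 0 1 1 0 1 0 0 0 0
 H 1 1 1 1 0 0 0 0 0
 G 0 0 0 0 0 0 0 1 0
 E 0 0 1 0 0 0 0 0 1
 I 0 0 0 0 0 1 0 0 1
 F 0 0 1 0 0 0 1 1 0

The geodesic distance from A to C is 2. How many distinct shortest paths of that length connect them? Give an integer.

2

The shortest distance is 2. The length-2 paths are: A–D–C; A–H–C.
That gives 2 distinct shortest paths.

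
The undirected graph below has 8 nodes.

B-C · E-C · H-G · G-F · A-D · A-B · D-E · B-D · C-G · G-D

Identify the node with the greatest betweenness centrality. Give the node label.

G

Unnormalized betweenness of each node: A:0, B:4/3, C:7/2, D:15/2, E:1/3, F:0, G:34/3, H:0.
G has the largest value, 34/3, making it the main broker — the node through which the most shortest paths run.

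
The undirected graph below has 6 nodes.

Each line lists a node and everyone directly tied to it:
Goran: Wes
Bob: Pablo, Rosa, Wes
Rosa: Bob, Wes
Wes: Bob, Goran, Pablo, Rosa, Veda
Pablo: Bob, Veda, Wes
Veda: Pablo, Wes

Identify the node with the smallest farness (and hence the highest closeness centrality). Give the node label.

Wes

Farness (sum of distances to all others) for each node — Bob:7, Goran:9, Pablo:7, Rosa:8, Veda:8, Wes:5.
The smallest farness is 5, for Wes, so Wes has the highest closeness.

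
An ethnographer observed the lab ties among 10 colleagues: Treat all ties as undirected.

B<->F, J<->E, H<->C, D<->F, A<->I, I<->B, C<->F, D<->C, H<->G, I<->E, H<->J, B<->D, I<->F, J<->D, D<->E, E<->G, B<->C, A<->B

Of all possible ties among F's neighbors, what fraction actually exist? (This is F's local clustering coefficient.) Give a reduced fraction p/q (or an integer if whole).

2/3

F's neighbors: B, C, D, and I (k = 4).
Possible neighbor pairs: C(4,2) = 6. Edges among them: B–C, B–D, B–I, C–D → e = 4.
Clustering(F) = 4/6 = 2/3.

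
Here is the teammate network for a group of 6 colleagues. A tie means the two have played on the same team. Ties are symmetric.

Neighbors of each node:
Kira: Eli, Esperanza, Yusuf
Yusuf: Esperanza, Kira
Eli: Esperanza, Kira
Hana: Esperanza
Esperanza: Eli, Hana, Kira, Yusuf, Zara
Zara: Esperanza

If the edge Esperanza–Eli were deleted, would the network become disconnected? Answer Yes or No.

No

Even without that edge, Esperanza still reaches Eli via Esperanza – Kira – Eli, so the network stays connected. Not a bridge.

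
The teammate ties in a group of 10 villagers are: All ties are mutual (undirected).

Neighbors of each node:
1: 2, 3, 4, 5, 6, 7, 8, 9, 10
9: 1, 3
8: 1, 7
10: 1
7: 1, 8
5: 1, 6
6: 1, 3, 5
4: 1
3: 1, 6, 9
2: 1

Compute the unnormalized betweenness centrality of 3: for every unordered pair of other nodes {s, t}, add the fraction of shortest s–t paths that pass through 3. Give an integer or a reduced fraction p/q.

Pairs whose geodesics pass through 3 — 9–6: 1/2.
All other pairs contribute 0.
Summing the contributions gives betweenness(3) = 1/2.

1/2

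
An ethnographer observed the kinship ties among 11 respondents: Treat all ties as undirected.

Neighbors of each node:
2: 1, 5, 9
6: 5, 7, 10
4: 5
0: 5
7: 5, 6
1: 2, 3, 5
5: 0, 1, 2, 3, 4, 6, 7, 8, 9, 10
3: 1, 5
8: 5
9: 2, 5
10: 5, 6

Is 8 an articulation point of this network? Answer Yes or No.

No

Even without 8, every remaining node can still reach every other (the residual graph is connected), so 8 is not a cut vertex.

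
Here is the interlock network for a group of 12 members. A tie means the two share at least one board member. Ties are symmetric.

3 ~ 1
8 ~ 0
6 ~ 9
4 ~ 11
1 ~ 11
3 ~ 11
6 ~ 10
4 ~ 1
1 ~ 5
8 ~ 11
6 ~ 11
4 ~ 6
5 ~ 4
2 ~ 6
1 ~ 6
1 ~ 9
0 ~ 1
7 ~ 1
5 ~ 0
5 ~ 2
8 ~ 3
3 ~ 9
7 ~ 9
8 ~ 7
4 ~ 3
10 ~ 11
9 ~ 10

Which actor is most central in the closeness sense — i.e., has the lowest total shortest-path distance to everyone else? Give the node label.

1

Farness (sum of distances to all others) for each node — 0:20, 1:14, 2:23, 3:18, 4:17, 5:19, 6:16, 7:20, 8:19, 9:17, 10:21, 11:16.
The smallest farness is 14, for 1, so 1 has the highest closeness.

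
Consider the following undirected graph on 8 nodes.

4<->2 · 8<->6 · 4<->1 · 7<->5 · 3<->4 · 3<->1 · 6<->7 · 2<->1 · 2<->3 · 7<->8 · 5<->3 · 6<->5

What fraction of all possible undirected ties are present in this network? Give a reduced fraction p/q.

There are 12 edges and 8 nodes, so the maximum possible is C(8,2) = 28.
Density = 12/28 = 3/7.

3/7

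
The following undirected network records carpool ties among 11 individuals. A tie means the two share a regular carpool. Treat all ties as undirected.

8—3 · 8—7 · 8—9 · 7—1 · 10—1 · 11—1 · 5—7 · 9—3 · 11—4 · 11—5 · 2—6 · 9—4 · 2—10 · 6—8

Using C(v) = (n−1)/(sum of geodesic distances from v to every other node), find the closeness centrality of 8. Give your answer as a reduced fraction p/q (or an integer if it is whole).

5/9

Distances from 8: 1:2, 2:2, 3:1, 4:2, 5:2, 6:1, 7:1, 9:1, 10:3, 11:3. Sum = 18.
n = 11, so closeness = 10/18 = 5/9.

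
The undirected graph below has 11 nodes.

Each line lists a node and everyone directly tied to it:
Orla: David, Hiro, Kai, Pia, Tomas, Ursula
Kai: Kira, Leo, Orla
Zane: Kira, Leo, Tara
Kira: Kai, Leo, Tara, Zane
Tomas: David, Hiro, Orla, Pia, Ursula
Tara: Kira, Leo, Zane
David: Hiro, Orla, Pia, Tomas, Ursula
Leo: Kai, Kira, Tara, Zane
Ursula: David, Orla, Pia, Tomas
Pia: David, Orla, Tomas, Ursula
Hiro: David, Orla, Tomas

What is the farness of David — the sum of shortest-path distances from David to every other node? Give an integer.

Distances from David: Hiro:1, Kai:2, Kira:3, Leo:3, Orla:1, Pia:1, Tara:4, Tomas:1, Ursula:1, Zane:4.
Sum = 1 + 2 + 3 + 3 + 1 + 1 + 4 + 1 + 1 + 4 = 21.

21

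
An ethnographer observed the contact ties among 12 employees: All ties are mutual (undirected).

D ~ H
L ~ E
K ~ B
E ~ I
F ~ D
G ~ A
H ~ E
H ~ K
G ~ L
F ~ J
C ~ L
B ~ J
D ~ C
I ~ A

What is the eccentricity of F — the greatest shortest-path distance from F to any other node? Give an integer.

Distances from F: A:5, B:2, C:2, D:1, E:3, G:4, H:2, I:4, J:1, K:3, L:3.
The largest is 5 (to A), so the eccentricity of F is 5.

5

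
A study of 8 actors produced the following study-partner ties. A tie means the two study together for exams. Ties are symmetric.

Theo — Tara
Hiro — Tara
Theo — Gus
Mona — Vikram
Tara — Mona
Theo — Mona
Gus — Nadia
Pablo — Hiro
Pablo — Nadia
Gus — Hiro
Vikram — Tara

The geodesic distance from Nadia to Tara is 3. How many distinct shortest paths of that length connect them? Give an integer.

3

The shortest distance is 3. The length-3 paths are: Nadia–Gus–Theo–Tara; Nadia–Gus–Hiro–Tara; Nadia–Pablo–Hiro–Tara.
That gives 3 distinct shortest paths.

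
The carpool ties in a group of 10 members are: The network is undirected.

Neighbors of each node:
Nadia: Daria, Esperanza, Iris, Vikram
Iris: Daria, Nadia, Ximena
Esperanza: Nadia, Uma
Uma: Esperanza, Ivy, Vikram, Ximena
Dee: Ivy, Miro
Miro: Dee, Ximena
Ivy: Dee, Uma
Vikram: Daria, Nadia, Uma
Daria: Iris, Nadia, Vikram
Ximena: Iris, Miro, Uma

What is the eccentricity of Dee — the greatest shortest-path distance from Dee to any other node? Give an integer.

Distances from Dee: Daria:4, Esperanza:3, Iris:3, Ivy:1, Miro:1, Nadia:4, Uma:2, Vikram:3, Ximena:2.
The largest is 4 (to Daria and Nadia), so the eccentricity of Dee is 4.

4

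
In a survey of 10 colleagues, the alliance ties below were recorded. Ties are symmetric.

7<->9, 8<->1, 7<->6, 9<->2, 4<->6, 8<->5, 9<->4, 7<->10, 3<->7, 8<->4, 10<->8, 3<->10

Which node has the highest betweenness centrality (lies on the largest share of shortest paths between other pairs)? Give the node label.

8

Unnormalized betweenness of each node: 1:0, 2:0, 3:0, 4:10, 5:0, 6:5/6, 7:23/3, 8:49/3, 9:53/6, 10:19/3.
8 has the largest value, 49/3, making it the main broker — the node through which the most shortest paths run.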